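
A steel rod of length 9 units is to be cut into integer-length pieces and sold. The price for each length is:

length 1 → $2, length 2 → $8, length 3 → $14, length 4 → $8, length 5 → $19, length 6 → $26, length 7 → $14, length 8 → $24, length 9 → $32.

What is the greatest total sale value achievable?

Consider every possible first cut. best[k] is the best of p[i]+best[k−i] over all sellable i≤k.
best[1] = 2
best[2] = 8
best[3] = 14
best[4] = 16  (first piece 1, then best[3]=14)
best[5] = 22  (first piece 2, then best[3]=14)
best[6] = 28  (first piece 3, then best[3]=14)
best[7] = 30  (first piece 1, then best[6]=28)
best[8] = 36  (first piece 2, then best[6]=28)
best[9] = 42  (first piece 3, then best[6]=28)
One optimal cutting: 3 + 3 + 3 → $14 + $14 + $14 = $42.

42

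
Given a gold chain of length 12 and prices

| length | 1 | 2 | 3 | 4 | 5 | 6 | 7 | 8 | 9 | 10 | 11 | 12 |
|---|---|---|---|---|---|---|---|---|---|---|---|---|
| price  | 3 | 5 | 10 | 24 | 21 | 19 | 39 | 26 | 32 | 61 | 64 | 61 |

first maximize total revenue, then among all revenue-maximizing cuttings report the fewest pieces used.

Let r[k] be the best obtainable value from length k. For each k, try every first piece i and keep the best of price[i] + r[k−i].
r[1] = 3
r[2] = 6  (first piece 1, then r[1]=3)
r[3] = 10
r[4] = 24
r[5] = 27  (first piece 1, then r[4]=24)
r[6] = 30  (first piece 1, then r[5]=27)
r[7] = 39
r[8] = 48  (first piece 4, then r[4]=24)
r[9] = 51  (first piece 1, then r[8]=48)
r[10] = 61
r[11] = 64  (first piece 1, then r[10]=61)
r[12] = 72  (first piece 4, then r[8]=48)
Maximum revenue is $72.
Now minimize piece count subject to staying optimal: for each k, pieces[k] = 1 + min over i with p[i]+r[k−i]=r[k] of pieces[k−i].
pieces[9] = 3
pieces[10] = 1
pieces[11] = 1
pieces[12] = 3

3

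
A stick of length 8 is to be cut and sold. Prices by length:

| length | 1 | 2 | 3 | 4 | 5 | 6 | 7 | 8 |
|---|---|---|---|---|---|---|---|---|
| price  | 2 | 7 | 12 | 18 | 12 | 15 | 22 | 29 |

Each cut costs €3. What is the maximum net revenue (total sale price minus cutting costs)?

33

Let net[k] be the best obtainable value from length k. For each k, try every first piece i and keep the best of price[i] + net[k−i] minus the 3 cut fee when i<k.
net[1] = 2
net[2] = 7
net[3] = 12
net[4] = 18
net[5] = 17  (first piece 1, then net[4]=18)
net[6] = 22  (first piece 2, then net[4]=18)
net[7] = 27  (first piece 3, then net[4]=18)
net[8] = 33  (first piece 4, then net[4]=18)
One optimal plan: pieces 4 + 4 (1 cut) → €36 − €3 = €33.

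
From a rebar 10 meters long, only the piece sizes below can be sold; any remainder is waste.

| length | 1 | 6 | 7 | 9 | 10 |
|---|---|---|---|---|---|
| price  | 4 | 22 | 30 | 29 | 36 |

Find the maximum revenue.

Let f[k] be the best obtainable value from length k. For each k, try every first piece i and keep the best of price[i] + f[k−i].
f[1] = 4
f[2] = 8  (first piece 1, then f[1]=4)
f[3] = 12  (first piece 1, then f[2]=8)
f[4] = 16  (first piece 1, then f[3]=12)
f[5] = 20  (first piece 1, then f[4]=16)
f[6] = 24  (first piece 1, then f[5]=20)
f[7] = 30
f[8] = 34  (first piece 1, then f[7]=30)
f[9] = 38  (first piece 1, then f[8]=34)
f[10] = 42  (first piece 1, then f[9]=38)
One optimal cutting: 7 + 1 + 1 + 1 → ₹42.

42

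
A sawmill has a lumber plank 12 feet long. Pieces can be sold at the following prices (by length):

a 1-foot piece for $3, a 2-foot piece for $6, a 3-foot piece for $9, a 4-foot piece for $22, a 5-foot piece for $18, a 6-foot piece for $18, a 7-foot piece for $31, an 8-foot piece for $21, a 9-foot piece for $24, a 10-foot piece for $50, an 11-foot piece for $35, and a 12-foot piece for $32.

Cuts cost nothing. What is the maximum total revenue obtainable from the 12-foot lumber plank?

Build v[k] bottom-up: v[k] = max over allowed piece i of (p[i] + v[k−i]).
v[1] = 3
v[2] = max(3+3, 6+0) = 6
v[3] = max(3+6, 6+3, 9+0) = 9
v[4] = max(3+9, 6+6, 9+3, 22+0) = 22
v[5] = max(3+22, 6+9, 9+6, 22+3, 18+0) = 25
v[6] = max(3+25, 6+22, 9+9, 22+6, 18+3, 18+0) = 28
v[7] = max(3+28, 6+25, 9+22, …, 18+3, 31+0) = 31
v[8] = max(3+31, 6+28, 9+25, …, 31+3, 21+0) = 44
v[9] = max(3+44, 6+31, 9+28, …, 21+3, 24+0) = 47
v[10] = max(3+47, 6+44, 9+31, …, 24+3, 50+0) = 50
v[11] = max(3+50, 6+47, 9+44, …, 50+3, 35+0) = 53
v[12] = max(3+53, 6+50, 9+47, …, 35+3, 32+0) = 66
One optimal cutting: 4 + 4 + 4 → $22 + $22 + $22 = $66.

66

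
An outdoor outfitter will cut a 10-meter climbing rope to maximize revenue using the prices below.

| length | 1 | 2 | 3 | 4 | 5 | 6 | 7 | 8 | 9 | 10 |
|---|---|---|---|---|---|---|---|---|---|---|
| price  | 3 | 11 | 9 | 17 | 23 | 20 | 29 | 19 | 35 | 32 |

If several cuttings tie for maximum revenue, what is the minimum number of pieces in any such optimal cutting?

Build r[k] bottom-up: r[k] = max over allowed piece i of (p[i] + r[k−i]).
r[1] = 3
r[2] = max(3+3, 11+0) = 11
r[3] = max(3+11, 11+3, 9+0) = 14
r[4] = max(3+14, 11+11, 9+3, 17+0) = 22
r[5] = max(3+22, 11+14, 9+11, 17+3, 23+0) = 25
r[6] = max(3+25, 11+22, 9+14, 17+11, 23+3, 20+0) = 33
r[7] = max(3+33, 11+25, 9+22, …, 20+3, 29+0) = 36
r[8] = max(3+36, 11+33, 9+25, …, 29+3, 19+0) = 44
r[9] = max(3+44, 11+36, 9+33, …, 19+3, 35+0) = 47
r[10] = max(3+47, 11+44, 9+36, …, 35+3, 32+0) = 55
Maximum revenue is €55.
Now minimize piece count subject to staying optimal: for each k, pieces[k] = 1 + min over i with p[i]+r[k−i]=r[k] of pieces[k−i].
pieces[7] = 4
pieces[8] = 4
pieces[9] = 5
pieces[10] = 5

5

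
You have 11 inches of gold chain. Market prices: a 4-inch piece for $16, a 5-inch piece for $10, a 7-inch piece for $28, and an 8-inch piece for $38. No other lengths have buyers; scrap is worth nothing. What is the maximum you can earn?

44

Build r[k] bottom-up: r[k] = max over allowed piece i of (p[i] + r[k−i]).
r[1] = 0
r[2] = 0
r[3] = 0
r[4] = 16
r[5] = 16
r[6] = 16
r[7] = 28
r[8] = 38
r[9] = 38
r[10] = 38
r[11] = 44  (first piece 4, then r[7]=28)
One optimal cutting: 7 + 4 → $44.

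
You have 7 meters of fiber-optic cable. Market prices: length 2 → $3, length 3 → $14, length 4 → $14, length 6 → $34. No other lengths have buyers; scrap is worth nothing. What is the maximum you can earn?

34

Build r[k] bottom-up: r[k] = max over allowed piece i of (p[i] + r[k−i]).
r[1] = 0
r[2] = 3
r[3] = 14
r[4] = 14
r[5] = 17  (first piece 2, then r[3]=14)
r[6] = 34
r[7] = 34
One optimal cutting: pieces 6 with 1 meter of scrap → $34.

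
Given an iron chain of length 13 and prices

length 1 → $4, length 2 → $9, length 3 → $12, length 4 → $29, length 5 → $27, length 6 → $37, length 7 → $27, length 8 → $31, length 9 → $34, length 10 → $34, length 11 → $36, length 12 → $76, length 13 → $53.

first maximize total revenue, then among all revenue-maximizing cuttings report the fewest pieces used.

Consider every possible first cut. r[k] is the best of p[i]+r[k−i] over all sellable i≤k.
r[1] = 4
r[2] = 9
r[3] = 13  (first piece 1, then r[2]=9)
r[4] = 29
r[5] = 33  (first piece 1, then r[4]=29)
r[6] = 38  (first piece 2, then r[4]=29)
r[7] = 42  (first piece 1, then r[6]=38)
r[8] = 58  (first piece 4, then r[4]=29)
r[9] = 62  (first piece 1, then r[8]=58)
r[10] = 67  (first piece 2, then r[8]=58)
r[11] = 71  (first piece 1, then r[10]=67)
r[12] = 87  (first piece 4, then r[8]=58)
r[13] = 91  (first piece 1, then r[12]=87)
Maximum revenue is $91.
Now minimize piece count subject to staying optimal: for each k, pieces[k] = 1 + min over i with p[i]+r[k−i]=r[k] of pieces[k−i].
pieces[10] = 3
pieces[11] = 4
pieces[12] = 3
pieces[13] = 4

4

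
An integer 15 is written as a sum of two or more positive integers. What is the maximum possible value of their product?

243

Let prod[k] be the best product for length k (with at least one cut). For each first piece i, the rest contributes max(k−i, prod[k−i]).
prod[2] = 1×max(1,0) = 1×1 = 1
prod[3] = 1×max(2,1) = 1×2 = 2
prod[4] = 2×max(2,1) = 2×2 = 4
prod[5] = 2×max(3,2) = 2×3 = 6
prod[6] = 3×max(3,2) = 3×3 = 9
prod[7] = 2×max(5,6) = 2×6 = 12
prod[8] = 2×max(6,9) = 2×9 = 18
prod[9] = 3×max(6,9) = 3×9 = 27
prod[10] = 2×max(8,18) = 2×18 = 36
prod[11] = 2×max(9,27) = 2×27 = 54
prod[12] = 3×max(9,27) = 3×27 = 81
prod[13] = 2×max(11,54) = 2×54 = 108
prod[14] = 2×max(12,81) = 2×81 = 162
prod[15] = 3×max(12,81) = 3×81 = 243
One optimal split: 3 + 3 + 3 + 3 + 3; product 3×3×3×3×3 = 243.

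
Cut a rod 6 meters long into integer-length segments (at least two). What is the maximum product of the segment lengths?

Define f[k] = max over 1≤i<k of i · max(k−i, f[k−i]); the inner max lets the remainder stay uncut if that's better.
f[2] = 1×max(1,0) = 1×1 = 1
f[3] = 1×max(2,1) = 1×2 = 2
f[4] = 2×max(2,1) = 2×2 = 4
f[5] = 2×max(3,2) = 2×3 = 6
f[6] = 3×max(3,2) = 3×3 = 9
One optimal split: 3 + 3; product 3×3 = 9.

9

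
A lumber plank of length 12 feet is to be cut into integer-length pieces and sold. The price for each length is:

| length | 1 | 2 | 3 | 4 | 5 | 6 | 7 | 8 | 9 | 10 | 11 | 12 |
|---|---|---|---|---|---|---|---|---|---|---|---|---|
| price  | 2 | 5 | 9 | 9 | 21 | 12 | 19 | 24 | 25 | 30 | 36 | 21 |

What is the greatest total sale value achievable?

Consider every possible first cut. r[k] is the best of p[i]+r[k−i] over all sellable i≤k.
r[1] = 2
r[2] = max(2+2, 5+0) = 5
r[3] = max(2+5, 5+2, 9+0) = 9
r[4] = max(2+9, 5+5, 9+2, 9+0) = 11
r[5] = max(2+11, 5+9, 9+5, 9+2, 21+0) = 21
r[6] = max(2+21, 5+11, 9+9, 9+5, 21+2, 12+0) = 23
r[7] = max(2+23, 5+21, 9+11, …, 12+2, 19+0) = 26
r[8] = max(2+26, 5+23, 9+21, …, 19+2, 24+0) = 30
r[9] = max(2+30, 5+26, 9+23, …, 24+2, 25+0) = 32
r[10] = max(2+32, 5+30, 9+26, …, 25+2, 30+0) = 42
r[11] = max(2+42, 5+32, 9+30, …, 30+2, 36+0) = 44
r[12] = max(2+44, 5+42, 9+32, …, 36+2, 21+0) = 47
One optimal cutting: 5 + 5 + 2 → $21 + $21 + $5 = $47.

47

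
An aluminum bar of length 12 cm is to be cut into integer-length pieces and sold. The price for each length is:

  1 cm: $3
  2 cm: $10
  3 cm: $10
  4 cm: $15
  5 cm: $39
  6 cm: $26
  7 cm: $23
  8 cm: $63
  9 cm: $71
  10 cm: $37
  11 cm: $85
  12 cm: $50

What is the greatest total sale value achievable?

Consider every possible first cut. R[k] is the best of p[i]+R[k−i] over all sellable i≤k.
R[1] = 3
R[2] = max(3+3, 10+0) = 10
R[3] = max(3+10, 10+3, 10+0) = 13
R[4] = max(3+13, 10+10, 10+3, 15+0) = 20
R[5] = max(3+20, 10+13, 10+10, 15+3, 39+0) = 39
R[6] = max(3+39, 10+20, 10+13, 15+10, 39+3, 26+0) = 42
R[7] = max(3+42, 10+39, 10+20, …, 26+3, 23+0) = 49
R[8] = max(3+49, 10+42, 10+39, …, 23+3, 63+0) = 63
R[9] = max(3+63, 10+49, 10+42, …, 63+3, 71+0) = 71
R[10] = max(3+71, 10+63, 10+49, …, 71+3, 37+0) = 78
R[11] = max(3+78, 10+71, 10+63, …, 37+3, 85+0) = 85
R[12] = max(3+85, 10+78, 10+71, …, 85+3, 50+0) = 88
One optimal cutting: 11 + 1 → $85 + $3 = $88.

88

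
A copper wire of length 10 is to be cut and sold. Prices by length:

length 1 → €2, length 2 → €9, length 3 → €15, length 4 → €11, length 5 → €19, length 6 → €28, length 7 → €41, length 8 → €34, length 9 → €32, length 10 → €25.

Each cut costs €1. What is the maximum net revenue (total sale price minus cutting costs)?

Build r[k] bottom-up: r[k] = max over allowed piece i of (p[i] + r[k−i]) − 1 per cut.
r[1] = 2
r[2] = max(2+2-1, 9+0) = 9
r[3] = max(2+9-1, 9+2-1, 15+0) = 15
r[4] = max(2+15-1, 9+9-1, 15+2-1, 11+0) = 17
r[5] = max(2+17-1, 9+15-1, 15+9-1, 11+2-1, 19+0) = 23
r[6] = max(2+23-1, 9+17-1, 15+15-1, 11+9-1, 19+2-1, 28+0) = 29
r[7] = max(2+29-1, 9+23-1, 15+17-1, …, 28+2-1, 41+0) = 41
r[8] = max(2+41-1, 9+29-1, 15+23-1, …, 41+2-1, 34+0) = 42
r[9] = max(2+42-1, 9+41-1, 15+29-1, …, 34+2-1, 32+0) = 49
r[10] = max(2+49-1, 9+42-1, 15+41-1, …, 32+2-1, 25+0) = 55
One optimal plan: pieces 7 + 3 (1 cut) → €56 − €1 = €55.

55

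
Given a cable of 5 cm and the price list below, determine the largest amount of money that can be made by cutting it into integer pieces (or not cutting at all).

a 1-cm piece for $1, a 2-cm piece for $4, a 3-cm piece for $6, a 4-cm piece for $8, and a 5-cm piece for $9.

Build r[k] bottom-up: r[k] = max over allowed piece i of (p[i] + r[k−i]).
r[1] = 1
r[2] = 4
r[3] = 6
r[4] = 8  (first piece 2, then r[2]=4)
r[5] = 10  (first piece 2, then r[3]=6)
One optimal cutting: 3 + 2 → $6 + $4 = $10.

10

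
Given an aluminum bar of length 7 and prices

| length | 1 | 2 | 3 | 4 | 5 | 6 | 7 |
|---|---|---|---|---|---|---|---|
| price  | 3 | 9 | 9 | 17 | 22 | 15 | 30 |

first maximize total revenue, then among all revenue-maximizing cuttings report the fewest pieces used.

Build r[k] bottom-up: r[k] = max over allowed piece i of (p[i] + r[k−i]).
r[1] = 3
r[2] = max(3+3, 9+0) = 9
r[3] = max(3+9, 9+3, 9+0) = 12
r[4] = max(3+12, 9+9, 9+3, 17+0) = 18
r[5] = max(3+18, 9+12, 9+9, 17+3, 22+0) = 22
r[6] = max(3+22, 9+18, 9+12, 17+9, 22+3, 15+0) = 27
r[7] = max(3+27, 9+22, 9+18, …, 15+3, 30+0) = 31
Maximum revenue is $31.
Now minimize piece count subject to staying optimal: for each k, pieces[k] = 1 + min over i with p[i]+r[k−i]=r[k] of pieces[k−i].
pieces[4] = 2
pieces[5] = 1
pieces[6] = 3
pieces[7] = 2

2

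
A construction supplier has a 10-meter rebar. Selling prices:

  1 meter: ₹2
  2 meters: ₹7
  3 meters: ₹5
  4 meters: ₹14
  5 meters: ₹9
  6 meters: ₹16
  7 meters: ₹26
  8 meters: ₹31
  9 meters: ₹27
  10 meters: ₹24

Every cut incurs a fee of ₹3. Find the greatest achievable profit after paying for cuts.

35

Let r[k] be the best obtainable value from length k. For each k, try every first piece i and keep the best of price[i] + r[k−i] minus the 3 cut fee when i<k.
r[1] = 2
r[2] = 7
r[3] = 6  (first piece 1, then r[2]=7)
r[4] = 14
r[5] = 13  (first piece 1, then r[4]=14)
r[6] = 18  (first piece 2, then r[4]=14)
r[7] = 26
r[8] = 31
r[9] = 30  (first piece 1, then r[8]=31)
r[10] = 35  (first piece 2, then r[8]=31)
One optimal plan: pieces 8 + 2 (1 cut) → ₹38 − ₹3 = ₹35.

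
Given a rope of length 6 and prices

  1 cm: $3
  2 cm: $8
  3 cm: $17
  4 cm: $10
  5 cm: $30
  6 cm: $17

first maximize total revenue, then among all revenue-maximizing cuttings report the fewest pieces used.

2

Consider every possible first cut. r[k] is the best of p[i]+r[k−i] over all sellable i≤k.
r[1] = 3
r[2] = 8
r[3] = 17
r[4] = 20  (first piece 1, then r[3]=17)
r[5] = 30
r[6] = 34  (first piece 3, then r[3]=17)
Maximum revenue is $34.
Now minimize piece count subject to staying optimal: for each k, pieces[k] = 1 + min over i with p[i]+r[k−i]=r[k] of pieces[k−i].
pieces[3] = 1
pieces[4] = 2
pieces[5] = 1
pieces[6] = 2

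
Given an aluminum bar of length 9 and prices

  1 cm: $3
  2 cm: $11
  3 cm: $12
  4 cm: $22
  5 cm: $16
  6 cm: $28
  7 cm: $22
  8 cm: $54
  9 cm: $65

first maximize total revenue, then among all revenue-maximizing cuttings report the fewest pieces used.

1

Let r[k] be the best obtainable value from length k. For each k, try every first piece i and keep the best of price[i] + r[k−i].
r[1] = 3
r[2] = max(3+3, 11+0) = 11
r[3] = max(3+11, 11+3, 12+0) = 14
r[4] = max(3+14, 11+11, 12+3, 22+0) = 22
r[5] = max(3+22, 11+14, 12+11, 22+3, 16+0) = 25
r[6] = max(3+25, 11+22, 12+14, 22+11, 16+3, 28+0) = 33
r[7] = max(3+33, 11+25, 12+22, …, 28+3, 22+0) = 36
r[8] = max(3+36, 11+33, 12+25, …, 22+3, 54+0) = 54
r[9] = max(3+54, 11+36, 12+33, …, 54+3, 65+0) = 65
Maximum revenue is $65.
Now minimize piece count subject to staying optimal: for each k, pieces[k] = 1 + min over i with p[i]+r[k−i]=r[k] of pieces[k−i].
pieces[6] = 2
pieces[7] = 3
pieces[8] = 1
pieces[9] = 1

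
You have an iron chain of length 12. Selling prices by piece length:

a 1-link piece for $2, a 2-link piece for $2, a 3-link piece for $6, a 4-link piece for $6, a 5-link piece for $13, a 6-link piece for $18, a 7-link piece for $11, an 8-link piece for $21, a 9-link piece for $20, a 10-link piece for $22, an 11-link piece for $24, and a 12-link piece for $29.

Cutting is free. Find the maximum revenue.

Consider every possible first cut. v[k] is the best of p[i]+v[k−i] over all sellable i≤k.
v[1] = 2
v[2] = max(2+2, 2+0) = 4
v[3] = max(2+4, 2+2, 6+0) = 6
v[4] = max(2+6, 2+4, 6+2, 6+0) = 8
v[5] = max(2+8, 2+6, 6+4, 6+2, 13+0) = 13
v[6] = max(2+13, 2+8, 6+6, 6+4, 13+2, 18+0) = 18
v[7] = max(2+18, 2+13, 6+8, …, 18+2, 11+0) = 20
v[8] = max(2+20, 2+18, 6+13, …, 11+2, 21+0) = 22
v[9] = max(2+22, 2+20, 6+18, …, 21+2, 20+0) = 24
v[10] = max(2+24, 2+22, 6+20, …, 20+2, 22+0) = 26
v[11] = max(2+26, 2+24, 6+22, …, 22+2, 24+0) = 31
v[12] = max(2+31, 2+26, 6+24, …, 24+2, 29+0) = 36
One optimal cutting: 6 + 6 → $18 + $18 = $36.

36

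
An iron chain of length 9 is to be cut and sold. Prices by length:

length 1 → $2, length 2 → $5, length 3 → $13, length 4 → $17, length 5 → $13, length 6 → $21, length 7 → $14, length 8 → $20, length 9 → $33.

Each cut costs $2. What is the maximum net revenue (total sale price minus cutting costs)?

35

Build net[k] bottom-up: net[k] = max over allowed piece i of (p[i] + net[k−i]) − 2 per cut.
net[1] = 2
net[2] = 5
net[3] = 13
net[4] = 17
net[5] = 17  (first piece 1, then net[4]=17)
net[6] = 24  (first piece 3, then net[3]=13)
net[7] = 28  (first piece 3, then net[4]=17)
net[8] = 32  (first piece 4, then net[4]=17)
net[9] = 35  (first piece 3, then net[6]=24)
One optimal plan: pieces 3 + 3 + 3 (2 cuts) → $39 − $4 = $35.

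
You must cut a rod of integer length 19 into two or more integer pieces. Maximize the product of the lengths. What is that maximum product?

Let P[k] be the best product for length k (with at least one cut). For each first piece i, the rest contributes max(k−i, P[k−i]).
P[2] = 1×max(1,0) = 1×1 = 1
P[3] = 1×max(2,1) = 1×2 = 2
P[4] = 2×max(2,1) = 2×2 = 4
P[5] = 2×max(3,2) = 2×3 = 6
P[6] = 3×max(3,2) = 3×3 = 9
P[7] = 2×max(5,6) = 2×6 = 12
P[8] = 2×max(6,9) = 2×9 = 18
P[9] = 3×max(6,9) = 3×9 = 27
P[10] = 2×max(8,18) = 2×18 = 36
P[11] = 2×max(9,27) = 2×27 = 54
P[12] = 3×max(9,27) = 3×27 = 81
P[13] = 2×max(11,54) = 2×54 = 108
P[14] = 2×max(12,81) = 2×81 = 162
P[15] = 3×max(12,81) = 3×81 = 243
P[16] = 2×max(14,162) = 2×162 = 324
P[17] = 2×max(15,243) = 2×243 = 486
P[18] = 3×max(15,243) = 3×243 = 729
P[19] = 2×max(17,486) = 2×486 = 972
One optimal split: 3 + 3 + 3 + 3 + 3 + 2 + 2; product 3×3×3×3×3×2×2 = 972.

972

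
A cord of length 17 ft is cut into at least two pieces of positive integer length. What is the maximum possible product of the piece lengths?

486

Define m[k] = max over 1≤i<k of i · max(k−i, m[k−i]); the inner max lets the remainder stay uncut if that's better.
Small cases: m[2]=1, m[3]=2, m[4]=4, m[5]=6, m[6]=9, m[7]=12, m[8]=18, m[9]=27, m[10]=36, m[11]=54, m[12]=81.
m[13] = 2×max(11,54) = 2×54 = 108
m[14] = 2×max(12,81) = 2×81 = 162
m[15] = 3×max(12,81) = 3×81 = 243
m[16] = 2×max(14,162) = 2×162 = 324
m[17] = 2×max(15,243) = 2×243 = 486
One optimal split: 3 + 3 + 3 + 3 + 3 + 2; product 3×3×3×3×3×2 = 486.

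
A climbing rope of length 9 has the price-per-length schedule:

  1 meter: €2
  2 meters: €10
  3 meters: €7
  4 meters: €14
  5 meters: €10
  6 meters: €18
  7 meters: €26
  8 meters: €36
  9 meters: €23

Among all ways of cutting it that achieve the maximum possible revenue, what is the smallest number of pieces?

Let r[k] be the best obtainable value from length k. For each k, try every first piece i and keep the best of price[i] + r[k−i].
r[1] = 2
r[2] = max(2+2, 10+0) = 10
r[3] = max(2+10, 10+2, 7+0) = 12
r[4] = max(2+12, 10+10, 7+2, 14+0) = 20
r[5] = max(2+20, 10+12, 7+10, 14+2, 10+0) = 22
r[6] = max(2+22, 10+20, 7+12, 14+10, 10+2, 18+0) = 30
r[7] = max(2+30, 10+22, 7+20, …, 18+2, 26+0) = 32
r[8] = max(2+32, 10+30, 7+22, …, 26+2, 36+0) = 40
r[9] = max(2+40, 10+32, 7+30, …, 36+2, 23+0) = 42
Maximum revenue is €42.
Now minimize piece count subject to staying optimal: for each k, pieces[k] = 1 + min over i with p[i]+r[k−i]=r[k] of pieces[k−i].
pieces[6] = 3
pieces[7] = 4
pieces[8] = 4
pieces[9] = 5

5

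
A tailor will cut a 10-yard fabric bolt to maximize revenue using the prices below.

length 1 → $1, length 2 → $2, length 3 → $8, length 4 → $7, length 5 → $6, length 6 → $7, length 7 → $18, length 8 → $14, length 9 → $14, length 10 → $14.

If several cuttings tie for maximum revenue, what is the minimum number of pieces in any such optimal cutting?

2

Let r[k] be the best obtainable value from length k. For each k, try every first piece i and keep the best of price[i] + r[k−i].
r[1] = 1
r[2] = max(1+1, 2+0) = 2
r[3] = max(1+2, 2+1, 8+0) = 8
r[4] = max(1+8, 2+2, 8+1, 7+0) = 9
r[5] = max(1+9, 2+8, 8+2, 7+1, 6+0) = 10
r[6] = max(1+10, 2+9, 8+8, 7+2, 6+1, 7+0) = 16
r[7] = max(1+16, 2+10, 8+9, …, 7+1, 18+0) = 18
r[8] = max(1+18, 2+16, 8+10, …, 18+1, 14+0) = 19
r[9] = max(1+19, 2+18, 8+16, …, 14+1, 14+0) = 24
r[10] = max(1+24, 2+19, 8+18, …, 14+1, 14+0) = 26
Maximum revenue is $26.
Now minimize piece count subject to staying optimal: for each k, pieces[k] = 1 + min over i with p[i]+r[k−i]=r[k] of pieces[k−i].
pieces[7] = 1
pieces[8] = 2
pieces[9] = 3
pieces[10] = 2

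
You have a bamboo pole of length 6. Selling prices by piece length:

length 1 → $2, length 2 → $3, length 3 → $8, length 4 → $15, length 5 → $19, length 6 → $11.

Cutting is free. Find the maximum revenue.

21

Consider every possible first cut. v[k] is the best of p[i]+v[k−i] over all sellable i≤k.
v[1] = 2
v[2] = 4  (first piece 1, then v[1]=2)
v[3] = 8
v[4] = 15
v[5] = 19
v[6] = 21  (first piece 1, then v[5]=19)
One optimal cutting: 5 + 1 → $19 + $2 = $21.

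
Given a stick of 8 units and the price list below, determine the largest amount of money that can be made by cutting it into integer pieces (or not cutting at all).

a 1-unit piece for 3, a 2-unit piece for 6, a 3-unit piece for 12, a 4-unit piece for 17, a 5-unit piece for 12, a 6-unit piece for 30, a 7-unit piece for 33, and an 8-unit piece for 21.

Consider every possible first cut. r[k] is the best of p[i]+r[k−i] over all sellable i≤k.
r[1] = 3
r[2] = max(3+3, 6+0) = 6
r[3] = max(3+6, 6+3, 12+0) = 12
r[4] = max(3+12, 6+6, 12+3, 17+0) = 17
r[5] = max(3+17, 6+12, 12+6, 17+3, 12+0) = 20
r[6] = max(3+20, 6+17, 12+12, 17+6, 12+3, 30+0) = 30
r[7] = max(3+30, 6+20, 12+17, …, 30+3, 33+0) = 33
r[8] = max(3+33, 6+30, 12+20, …, 33+3, 21+0) = 36
One optimal cutting: 6 + 1 + 1 → 30 + 3 + 3 = 36.

36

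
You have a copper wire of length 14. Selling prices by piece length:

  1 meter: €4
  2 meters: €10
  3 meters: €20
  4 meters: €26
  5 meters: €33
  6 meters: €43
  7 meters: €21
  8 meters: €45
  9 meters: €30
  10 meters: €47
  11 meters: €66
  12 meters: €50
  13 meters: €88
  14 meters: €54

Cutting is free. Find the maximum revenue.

96

Build v[k] bottom-up: v[k] = max over allowed piece i of (p[i] + v[k−i]).
v[1] = 4
v[2] = max(4+4, 10+0) = 10
v[3] = max(4+10, 10+4, 20+0) = 20
v[4] = max(4+20, 10+10, 20+4, 26+0) = 26
v[5] = max(4+26, 10+20, 20+10, 26+4, 33+0) = 33
v[6] = max(4+33, 10+26, 20+20, 26+10, 33+4, 43+0) = 43
v[7] = max(4+43, 10+33, 20+26, …, 43+4, 21+0) = 47
v[8] = max(4+47, 10+43, 20+33, …, 21+4, 45+0) = 53
v[9] = max(4+53, 10+47, 20+43, …, 45+4, 30+0) = 63
v[10] = max(4+63, 10+53, 20+47, …, 30+4, 47+0) = 69
v[11] = max(4+69, 10+63, 20+53, …, 47+4, 66+0) = 76
v[12] = max(4+76, 10+69, 20+63, …, 66+4, 50+0) = 86
v[13] = max(4+86, 10+76, 20+69, …, 50+4, 88+0) = 90
v[14] = max(4+90, 10+86, 20+76, …, 88+4, 54+0) = 96
One optimal cutting: 6 + 6 + 2 → €43 + €43 + €10 = €96.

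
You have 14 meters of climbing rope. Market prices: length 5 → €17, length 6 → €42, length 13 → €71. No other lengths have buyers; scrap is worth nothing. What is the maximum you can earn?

84

Let f[k] be the best obtainable value from length k. For each k, try every first piece i and keep the best of price[i] + f[k−i].
f[1] = 0
f[2] = 0
f[3] = 0
f[4] = 0
f[5] = 17
f[6] = 42
f[7] = 42
f[8] = 42
f[9] = 42
f[10] = 42
f[11] = 59  (first piece 5, then f[6]=42)
f[12] = 84  (first piece 6, then f[6]=42)
f[13] = 84
f[14] = 84
One optimal cutting: pieces 6 + 6 with 2 meters of scrap → €84.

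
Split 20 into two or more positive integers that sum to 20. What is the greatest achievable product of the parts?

Define prod[k] = max over 1≤i<k of i · max(k−i, prod[k−i]); the inner max lets the remainder stay uncut if that's better.
prod[2] = 1·max(1,0) = 1·1 = 1
prod[3] = 1·max(2,1) = 1·2 = 2
prod[4] = 2·max(2,1) = 2·2 = 4
prod[5] = 2·max(3,2) = 2·3 = 6
prod[6] = 3·max(3,2) = 3·3 = 9
prod[7] = 2·max(5,6) = 2·6 = 12
prod[8] = 2·max(6,9) = 2·9 = 18
prod[9] = 3·max(6,9) = 3·9 = 27
prod[10] = 2·max(8,18) = 2·18 = 36
prod[11] = 2·max(9,27) = 2·27 = 54
prod[12] = 3·max(9,27) = 3·27 = 81
prod[13] = 2·max(11,54) = 2·54 = 108
prod[14] = 2·max(12,81) = 2·81 = 162
prod[15] = 3·max(12,81) = 3·81 = 243
prod[16] = 2·max(14,162) = 2·162 = 324
prod[17] = 2·max(15,243) = 2·243 = 486
prod[18] = 3·max(15,243) = 3·243 = 729
prod[19] = 2·max(17,486) = 2·486 = 972
prod[20] = 2·max(18,729) = 2·729 = 1458
One optimal split: 3 + 3 + 3 + 3 + 3 + 3 + 2; product 3·3·3·3·3·3·2 = 1458.

1458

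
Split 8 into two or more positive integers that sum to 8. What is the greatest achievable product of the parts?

Fill f[k] for k=2..8: at each k try every first piece i and multiply by the better of (k−i) uncut or f[k−i].
f[2] = 1*max(1,0) = 1*1 = 1
f[3] = 1*max(2,1) = 1*2 = 2
f[4] = 2*max(2,1) = 2*2 = 4
f[5] = 2*max(3,2) = 2*3 = 6
f[6] = 3*max(3,2) = 3*3 = 9
f[7] = 2*max(5,6) = 2*6 = 12
f[8] = 2*max(6,9) = 2*9 = 18
One optimal split: 3 + 3 + 2; product 3*3*2 = 18.

18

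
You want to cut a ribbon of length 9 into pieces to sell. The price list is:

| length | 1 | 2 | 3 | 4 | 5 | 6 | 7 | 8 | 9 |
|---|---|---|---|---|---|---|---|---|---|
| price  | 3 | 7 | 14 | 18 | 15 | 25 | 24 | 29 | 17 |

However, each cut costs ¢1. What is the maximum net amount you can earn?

Build r[k] bottom-up: r[k] = max over allowed piece i of (p[i] + r[k−i]) − 1 per cut.
r[1] = 3
r[2] = max(3+3-1, 7+0) = 7
r[3] = max(3+7-1, 7+3-1, 14+0) = 14
r[4] = max(3+14-1, 7+7-1, 14+3-1, 18+0) = 18
r[5] = max(3+18-1, 7+14-1, 14+7-1, 18+3-1, 15+0) = 20
r[6] = max(3+20-1, 7+18-1, 14+14-1, 18+7-1, 15+3-1, 25+0) = 27
r[7] = max(3+27-1, 7+20-1, 14+18-1, …, 25+3-1, 24+0) = 31
r[8] = max(3+31-1, 7+27-1, 14+20-1, …, 24+3-1, 29+0) = 35
r[9] = max(3+35-1, 7+31-1, 14+27-1, …, 29+3-1, 17+0) = 40
One optimal plan: pieces 3 + 3 + 3 (2 cuts) → ¢42 − ¢2 = ¢40.

40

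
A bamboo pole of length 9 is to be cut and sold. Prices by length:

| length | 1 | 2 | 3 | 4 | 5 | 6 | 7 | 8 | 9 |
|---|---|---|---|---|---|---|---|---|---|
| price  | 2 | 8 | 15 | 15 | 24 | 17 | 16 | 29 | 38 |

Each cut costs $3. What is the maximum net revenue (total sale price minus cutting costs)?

Let v[k] be the best obtainable value from length k. For each k, try every first piece i and keep the best of price[i] + v[k−i] minus the 3 cut fee when i<k.
v[1] = 2
v[2] = 8
v[3] = 15
v[4] = 15
v[5] = 24
v[6] = 27  (first piece 3, then v[3]=15)
v[7] = 29  (first piece 2, then v[5]=24)
v[8] = 36  (first piece 3, then v[5]=24)
v[9] = 39  (first piece 3, then v[6]=27)
One optimal plan: pieces 3 + 3 + 3 (2 cuts) → $45 − $6 = $39.

39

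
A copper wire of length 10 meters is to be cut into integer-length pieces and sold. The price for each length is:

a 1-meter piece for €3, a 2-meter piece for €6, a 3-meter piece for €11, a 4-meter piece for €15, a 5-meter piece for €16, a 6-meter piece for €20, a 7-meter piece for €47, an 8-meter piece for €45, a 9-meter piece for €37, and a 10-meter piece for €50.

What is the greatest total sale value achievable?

Let R[k] be the best obtainable value from length k. For each k, try every first piece i and keep the best of price[i] + R[k−i].
R[1] = 3
R[2] = max(3+3, 6+0) = 6
R[3] = max(3+6, 6+3, 11+0) = 11
R[4] = max(3+11, 6+6, 11+3, 15+0) = 15
R[5] = max(3+15, 6+11, 11+6, 15+3, 16+0) = 18
R[6] = max(3+18, 6+15, 11+11, 15+6, 16+3, 20+0) = 22
R[7] = max(3+22, 6+18, 11+15, …, 20+3, 47+0) = 47
R[8] = max(3+47, 6+22, 11+18, …, 47+3, 45+0) = 50
R[9] = max(3+50, 6+47, 11+22, …, 45+3, 37+0) = 53
R[10] = max(3+53, 6+50, 11+47, …, 37+3, 50+0) = 58
One optimal cutting: 7 + 3 → €47 + €11 = €58.

58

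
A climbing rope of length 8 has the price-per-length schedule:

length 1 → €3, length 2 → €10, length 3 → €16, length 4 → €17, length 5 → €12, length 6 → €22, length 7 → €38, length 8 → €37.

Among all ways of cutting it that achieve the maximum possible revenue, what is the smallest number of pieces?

3

Build r[k] bottom-up: r[k] = max over allowed piece i of (p[i] + r[k−i]).
r[1] = 3
r[2] = max(3+3, 10+0) = 10
r[3] = max(3+10, 10+3, 16+0) = 16
r[4] = max(3+16, 10+10, 16+3, 17+0) = 20
r[5] = max(3+20, 10+16, 16+10, 17+3, 12+0) = 26
r[6] = max(3+26, 10+20, 16+16, 17+10, 12+3, 22+0) = 32
r[7] = max(3+32, 10+26, 16+20, …, 22+3, 38+0) = 38
r[8] = max(3+38, 10+32, 16+26, …, 38+3, 37+0) = 42
Maximum revenue is €42.
Now minimize piece count subject to staying optimal: for each k, pieces[k] = 1 + min over i with p[i]+r[k−i]=r[k] of pieces[k−i].
pieces[5] = 2
pieces[6] = 2
pieces[7] = 1
pieces[8] = 3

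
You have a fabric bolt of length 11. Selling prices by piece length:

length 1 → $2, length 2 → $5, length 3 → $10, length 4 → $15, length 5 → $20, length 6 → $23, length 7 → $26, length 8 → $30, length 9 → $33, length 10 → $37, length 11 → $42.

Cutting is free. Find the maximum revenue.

Build v[k] bottom-up: v[k] = max over allowed piece i of (p[i] + v[k−i]).
v[1] = 2
v[2] = max(2+2, 5+0) = 5
v[3] = max(2+5, 5+2, 10+0) = 10
v[4] = max(2+10, 5+5, 10+2, 15+0) = 15
v[5] = max(2+15, 5+10, 10+5, 15+2, 20+0) = 20
v[6] = max(2+20, 5+15, 10+10, 15+5, 20+2, 23+0) = 23
v[7] = max(2+23, 5+20, 10+15, …, 23+2, 26+0) = 26
v[8] = max(2+26, 5+23, 10+20, …, 26+2, 30+0) = 30
v[9] = max(2+30, 5+26, 10+23, …, 30+2, 33+0) = 35
v[10] = max(2+35, 5+30, 10+26, …, 33+2, 37+0) = 40
v[11] = max(2+40, 5+35, 10+30, …, 37+2, 42+0) = 43
One optimal cutting: 6 + 5 → $23 + $20 = $43.

43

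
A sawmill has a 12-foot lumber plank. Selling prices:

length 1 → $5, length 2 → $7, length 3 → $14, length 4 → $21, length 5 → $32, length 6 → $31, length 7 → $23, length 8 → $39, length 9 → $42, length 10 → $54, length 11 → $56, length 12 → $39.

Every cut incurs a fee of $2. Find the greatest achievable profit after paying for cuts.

68

Let v[k] be the best obtainable value from length k. For each k, try every first piece i and keep the best of price[i] + v[k−i] minus the 2 cut fee when i<k.
v[1] = 5
v[2] = max(5+5-2, 7+0) = 8
v[3] = max(5+8-2, 7+5-2, 14+0) = 14
v[4] = max(5+14-2, 7+8-2, 14+5-2, 21+0) = 21
v[5] = max(5+21-2, 7+14-2, 14+8-2, 21+5-2, 32+0) = 32
v[6] = max(5+32-2, 7+21-2, 14+14-2, 21+8-2, 32+5-2, 31+0) = 35
v[7] = max(5+35-2, 7+32-2, 14+21-2, …, 31+5-2, 23+0) = 38
v[8] = max(5+38-2, 7+35-2, 14+32-2, …, 23+5-2, 39+0) = 44
v[9] = max(5+44-2, 7+38-2, 14+35-2, …, 39+5-2, 42+0) = 51
v[10] = max(5+51-2, 7+44-2, 14+38-2, …, 42+5-2, 54+0) = 62
v[11] = max(5+62-2, 7+51-2, 14+44-2, …, 54+5-2, 56+0) = 65
v[12] = max(5+65-2, 7+62-2, 14+51-2, …, 56+5-2, 39+0) = 68
One optimal plan: pieces 5 + 5 + 1 + 1 (3 cuts) → $74 − $6 = $68.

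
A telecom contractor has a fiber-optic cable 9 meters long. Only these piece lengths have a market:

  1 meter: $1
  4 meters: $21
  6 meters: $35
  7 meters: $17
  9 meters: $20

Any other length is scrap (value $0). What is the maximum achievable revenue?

43

Consider every possible first cut. r[k] is the best of p[i]+r[k−i] over all sellable i≤k.
r[1] = 1
r[2] = 2  (first piece 1, then r[1]=1)
r[3] = 3  (first piece 1, then r[2]=2)
r[4] = 21
r[5] = 22  (first piece 1, then r[4]=21)
r[6] = 35
r[7] = 36  (first piece 1, then r[6]=35)
r[8] = 42  (first piece 4, then r[4]=21)
r[9] = 43  (first piece 1, then r[8]=42)
One optimal cutting: 4 + 4 + 1 → $43.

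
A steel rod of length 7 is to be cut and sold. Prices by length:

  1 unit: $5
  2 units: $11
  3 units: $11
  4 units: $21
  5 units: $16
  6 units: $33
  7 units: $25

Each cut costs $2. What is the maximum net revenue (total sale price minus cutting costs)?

36

Let v[k] be the best obtainable value from length k. For each k, try every first piece i and keep the best of price[i] + v[k−i] minus the 2 cut fee when i<k.
v[1] = 5
v[2] = 11
v[3] = 14  (first piece 1, then v[2]=11)
v[4] = 21
v[5] = 24  (first piece 1, then v[4]=21)
v[6] = 33
v[7] = 36  (first piece 1, then v[6]=33)
One optimal plan: pieces 6 + 1 (1 cut) → $38 − $2 = $36.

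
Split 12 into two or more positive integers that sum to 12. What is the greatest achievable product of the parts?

81

Define g[k] = max over 1≤i<k of i · max(k−i, g[k−i]); the inner max lets the remainder stay uncut if that's better.
g[2] = 1·max(1,0) = 1·1 = 1
g[3] = 1·max(2,1) = 1·2 = 2
g[4] = 2·max(2,1) = 2·2 = 4
g[5] = 2·max(3,2) = 2·3 = 6
g[6] = 3·max(3,2) = 3·3 = 9
g[7] = 2·max(5,6) = 2·6 = 12
g[8] = 2·max(6,9) = 2·9 = 18
g[9] = 3·max(6,9) = 3·9 = 27
g[10] = 2·max(8,18) = 2·18 = 36
g[11] = 2·max(9,27) = 2·27 = 54
g[12] = 3·max(9,27) = 3·27 = 81
One optimal split: 3 + 3 + 3 + 3; product 3·3·3·3 = 81.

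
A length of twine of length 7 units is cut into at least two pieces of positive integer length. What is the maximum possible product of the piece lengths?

12

Define P[k] = max over 1≤i<k of i · max(k−i, P[k−i]); the inner max lets the remainder stay uncut if that's better.
P[2] = 1*max(1,0) = 1*1 = 1
P[3] = 1*max(2,1) = 1*2 = 2
P[4] = 2*max(2,1) = 2*2 = 4
P[5] = 2*max(3,2) = 2*3 = 6
P[6] = 3*max(3,2) = 3*3 = 9
P[7] = 2*max(5,6) = 2*6 = 12
One optimal split: 3 + 2 + 2; product 3*2*2 = 12.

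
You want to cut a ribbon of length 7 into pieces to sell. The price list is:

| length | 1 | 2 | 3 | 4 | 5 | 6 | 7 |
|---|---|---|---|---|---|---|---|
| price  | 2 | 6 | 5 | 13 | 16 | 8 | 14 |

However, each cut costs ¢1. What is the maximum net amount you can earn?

21

Let r[k] be the best obtainable value from length k. For each k, try every first piece i and keep the best of price[i] + r[k−i] minus the 1 cut fee when i<k.
r[1] = 2
r[2] = 6
r[3] = 7  (first piece 1, then r[2]=6)
r[4] = 13
r[5] = 16
r[6] = 18  (first piece 2, then r[4]=13)
r[7] = 21  (first piece 2, then r[5]=16)
One optimal plan: pieces 5 + 2 (1 cut) → ¢22 − ¢1 = ¢21.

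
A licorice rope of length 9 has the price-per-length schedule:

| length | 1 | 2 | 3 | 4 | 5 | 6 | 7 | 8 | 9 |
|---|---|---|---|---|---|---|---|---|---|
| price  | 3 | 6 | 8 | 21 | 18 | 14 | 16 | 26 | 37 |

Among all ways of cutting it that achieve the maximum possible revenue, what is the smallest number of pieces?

3

Consider every possible first cut. r[k] is the best of p[i]+r[k−i] over all sellable i≤k.
r[1] = 3
r[2] = 6  (first piece 1, then r[1]=3)
r[3] = 9  (first piece 1, then r[2]=6)
r[4] = 21
r[5] = 24  (first piece 1, then r[4]=21)
r[6] = 27  (first piece 1, then r[5]=24)
r[7] = 30  (first piece 1, then r[6]=27)
r[8] = 42  (first piece 4, then r[4]=21)
r[9] = 45  (first piece 1, then r[8]=42)
Maximum revenue is ¢45.
Now minimize piece count subject to staying optimal: for each k, pieces[k] = 1 + min over i with p[i]+r[k−i]=r[k] of pieces[k−i].
pieces[6] = 2
pieces[7] = 3
pieces[8] = 2
pieces[9] = 3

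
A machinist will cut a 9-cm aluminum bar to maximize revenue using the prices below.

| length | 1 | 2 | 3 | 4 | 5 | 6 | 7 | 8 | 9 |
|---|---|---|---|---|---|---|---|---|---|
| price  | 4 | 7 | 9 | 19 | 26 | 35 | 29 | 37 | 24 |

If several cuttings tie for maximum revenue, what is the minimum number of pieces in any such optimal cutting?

4

Build r[k] bottom-up: r[k] = max over allowed piece i of (p[i] + r[k−i]).
r[1] = 4
r[2] = max(4+4, 7+0) = 8
r[3] = max(4+8, 7+4, 9+0) = 12
r[4] = max(4+12, 7+8, 9+4, 19+0) = 19
r[5] = max(4+19, 7+12, 9+8, 19+4, 26+0) = 26
r[6] = max(4+26, 7+19, 9+12, 19+8, 26+4, 35+0) = 35
r[7] = max(4+35, 7+26, 9+19, …, 35+4, 29+0) = 39
r[8] = max(4+39, 7+35, 9+26, …, 29+4, 37+0) = 43
r[9] = max(4+43, 7+39, 9+35, …, 37+4, 24+0) = 47
Maximum revenue is $47.
Now minimize piece count subject to staying optimal: for each k, pieces[k] = 1 + min over i with p[i]+r[k−i]=r[k] of pieces[k−i].
pieces[6] = 1
pieces[7] = 2
pieces[8] = 3
pieces[9] = 4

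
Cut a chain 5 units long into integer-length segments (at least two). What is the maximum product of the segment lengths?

Define f[k] = max over 1≤i<k of i · max(k−i, f[k−i]); the inner max lets the remainder stay uncut if that's better.
f[2] = 1·max(1,0) = 1·1 = 1
f[3] = max(1·2, 2·1) = 2
f[4] = max(1·3, 2·2, 3·1) = 4
f[5] = max(1·4, 2·3, 3·2, 4·1) = 6
One optimal split: 3 + 2; product 3·2 = 6.

6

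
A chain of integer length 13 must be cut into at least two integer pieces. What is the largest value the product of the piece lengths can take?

Let m[k] be the best product for length k (with at least one cut). For each first piece i, the rest contributes max(k−i, m[k−i]).
m[2] = 1·max(1,0) = 1·1 = 1
m[3] = 1·max(2,1) = 1·2 = 2
m[4] = 2·max(2,1) = 2·2 = 4
m[5] = 2·max(3,2) = 2·3 = 6
m[6] = 3·max(3,2) = 3·3 = 9
m[7] = 2·max(5,6) = 2·6 = 12
m[8] = 2·max(6,9) = 2·9 = 18
m[9] = 3·max(6,9) = 3·9 = 27
m[10] = 2·max(8,18) = 2·18 = 36
m[11] = 2·max(9,27) = 2·27 = 54
m[12] = 3·max(9,27) = 3·27 = 81
m[13] = 2·max(11,54) = 2·54 = 108
One optimal split: 3 + 3 + 3 + 2 + 2; product 3·3·3·2·2 = 108.

108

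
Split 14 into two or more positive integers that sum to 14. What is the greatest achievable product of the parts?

162

Define prod[k] = max over 1≤i<k of i · max(k−i, prod[k−i]); the inner max lets the remainder stay uncut if that's better.
prod[2] = 1×max(1,0) = 1×1 = 1
prod[3] = 1×max(2,1) = 1×2 = 2
prod[4] = 2×max(2,1) = 2×2 = 4
prod[5] = 2×max(3,2) = 2×3 = 6
prod[6] = 3×max(3,2) = 3×3 = 9
prod[7] = 2×max(5,6) = 2×6 = 12
prod[8] = 2×max(6,9) = 2×9 = 18
prod[9] = 3×max(6,9) = 3×9 = 27
prod[10] = 2×max(8,18) = 2×18 = 36
prod[11] = 2×max(9,27) = 2×27 = 54
prod[12] = 3×max(9,27) = 3×27 = 81
prod[13] = 2×max(11,54) = 2×54 = 108
prod[14] = 2×max(12,81) = 2×81 = 162
One optimal split: 3 + 3 + 3 + 3 + 2; product 3×3×3×3×2 = 162.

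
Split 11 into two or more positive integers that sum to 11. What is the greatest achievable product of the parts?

54

Let m[k] be the best product for length k (with at least one cut). For each first piece i, the rest contributes max(k−i, m[k−i]).
m[2] = 1·max(1,0) = 1·1 = 1
m[3] = max(1·2, 2·1) = 2
m[4] = max(1·3, 2·2, 3·1) = 4
m[5] = max(1·4, 2·3, 3·2, 4·1) = 6
m[6] = max(1·6, 2·4, 3·3, 4·2, 5·1) = 9
m[7] = max(1·9, 2·6, 3·4, 4·3, 5·2, 6·1) = 12
m[8] = max(1·12, 2·9, 3·6, …, 6·2, 7·1) = 18
m[9] = max(1·18, 2·12, 3·9, …, 7·2, 8·1) = 27
m[10] = max(1·27, 2·18, 3·12, …, 8·2, 9·1) = 36
m[11] = max(1·36, 2·27, 3·18, …, 9·2, 10·1) = 54
One optimal split: 3 + 3 + 3 + 2; product 3·3·3·2 = 54.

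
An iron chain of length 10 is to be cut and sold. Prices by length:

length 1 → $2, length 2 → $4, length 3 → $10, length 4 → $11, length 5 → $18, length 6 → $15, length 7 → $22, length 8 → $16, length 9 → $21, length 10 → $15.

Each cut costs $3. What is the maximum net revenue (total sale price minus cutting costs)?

33

Build net[k] bottom-up: net[k] = max over allowed piece i of (p[i] + net[k−i]) − 3 per cut.
net[1] = 2
net[2] = max(2+2-3, 4+0) = 4
net[3] = max(2+4-3, 4+2-3, 10+0) = 10
net[4] = max(2+10-3, 4+4-3, 10+2-3, 11+0) = 11
net[5] = max(2+11-3, 4+10-3, 10+4-3, 11+2-3, 18+0) = 18
net[6] = max(2+18-3, 4+11-3, 10+10-3, 11+4-3, 18+2-3, 15+0) = 17
net[7] = max(2+17-3, 4+18-3, 10+11-3, …, 15+2-3, 22+0) = 22
net[8] = max(2+22-3, 4+17-3, 10+18-3, …, 22+2-3, 16+0) = 25
net[9] = max(2+25-3, 4+22-3, 10+17-3, …, 16+2-3, 21+0) = 26
net[10] = max(2+26-3, 4+25-3, 10+22-3, …, 21+2-3, 15+0) = 33
One optimal plan: pieces 5 + 5 (1 cut) → $36 − $3 = $33.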